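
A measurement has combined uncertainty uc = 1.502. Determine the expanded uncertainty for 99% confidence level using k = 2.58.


U = k * uc
U = 2.58 * 1.502
U = 3.8752

3.8752


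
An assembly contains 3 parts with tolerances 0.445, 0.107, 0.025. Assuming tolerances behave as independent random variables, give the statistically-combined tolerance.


RSS = sqrt(0.445^2 + 0.107^2 + 0.025^2)
= sqrt(0.210099)
= 0.4584

0.4584


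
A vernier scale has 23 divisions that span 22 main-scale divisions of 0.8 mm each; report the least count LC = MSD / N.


LC = MSD / n_div
= 0.8 / 23
= 0.0348

0.0348


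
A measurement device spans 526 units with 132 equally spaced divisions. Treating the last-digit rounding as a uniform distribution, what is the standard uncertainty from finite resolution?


resolution = range / divisions
resolution = 526 / 132 = 3.9848485
u_res = resolution / (2*sqrt(3))
u_res = 3.9848485 / 3.4641016
u_res = 1.1503

1.1503


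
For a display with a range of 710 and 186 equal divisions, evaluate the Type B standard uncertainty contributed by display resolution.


resolution = range / divisions
resolution = 710 / 186 = 3.8172043
u_res = resolution / (2*sqrt(3))
u_res = 3.8172043 / 3.4641016
u_res = 1.1019

1.1019


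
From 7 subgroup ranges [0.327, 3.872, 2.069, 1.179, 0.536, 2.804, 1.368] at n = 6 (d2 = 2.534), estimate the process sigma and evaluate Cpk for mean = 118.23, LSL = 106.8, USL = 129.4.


R_bar = (0.327 + 3.872 + 2.069 + 1.179 + 0.536 + 2.804 + 1.368) / 7 = 1.7364286
sigma = R_bar / d2 = 1.7364286 / 2.534 = 0.68525201
Cp = (USL - LSL)/(6*sigma) = (129.4 - 106.8)/(6*0.68525201) = 5.4968
Cpu = (129.4 - 118.23)/(3*0.68525201) = 5.4335
Cpl = (118.23 - 106.8)/(3*0.68525201) = 5.5600
Cpk = min(Cpu, Cpl) = 5.4335

5.4335


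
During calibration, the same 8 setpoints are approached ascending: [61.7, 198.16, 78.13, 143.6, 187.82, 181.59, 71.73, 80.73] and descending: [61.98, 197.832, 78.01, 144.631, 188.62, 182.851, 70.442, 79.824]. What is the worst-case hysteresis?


|61.7 - 61.98| = 0.2800
|198.16 - 197.832| = 0.3280
|78.13 - 78.01| = 0.1200
|143.6 - 144.631| = 1.0310
|187.82 - 188.62| = 0.8000
|181.59 - 182.851| = 1.2610
|71.73 - 70.442| = 1.2880
|80.73 - 79.824| = 0.9060
hysteresis = max(diffs) = 1.2880

1.2880


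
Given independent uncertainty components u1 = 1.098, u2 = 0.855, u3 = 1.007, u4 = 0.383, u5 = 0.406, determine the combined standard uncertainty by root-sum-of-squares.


uc = sqrt(1.098^2 + 0.855^2 + 1.007^2 + 0.383^2 + 0.406^2)
uc = sqrt(3.262203)
uc = 1.8062

1.8062


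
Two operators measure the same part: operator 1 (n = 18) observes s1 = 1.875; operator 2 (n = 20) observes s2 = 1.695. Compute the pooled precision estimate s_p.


s_p = sqrt(((n1-1)*s1^2 + (n2-1)*s2^2) / (n1+n2-2))
numerator = (18-1)*1.875^2 + (20-1)*1.695^2 = 59.765625 + 54.587475 = 114.3531
denominator = 18 + 20 - 2 = 36
s_p^2 = 114.3531 / 36 = 3.176475
s_p = sqrt(3.176475) = 1.7823

1.7823


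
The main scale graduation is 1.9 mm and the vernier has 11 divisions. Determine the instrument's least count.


LC = MSD / n_div
= 1.9 / 11
= 0.1727

0.1727


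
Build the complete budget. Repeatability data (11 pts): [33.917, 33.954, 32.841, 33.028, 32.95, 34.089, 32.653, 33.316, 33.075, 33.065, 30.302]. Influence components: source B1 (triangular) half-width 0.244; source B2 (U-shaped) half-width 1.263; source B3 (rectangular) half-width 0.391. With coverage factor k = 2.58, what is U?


mean = (33.917 + 33.954 + 32.841 + 33.028 + 32.95 + 34.089 + 32.653 + 33.316 + 33.075 + 33.065 + 30.302) / 11 = 33.01727273
s = sqrt(sum((x - mean)^2)/(n-1)) = 1.0233049
u_A = s / sqrt(n) = 1.0233049 / sqrt(11) = 0.30853804
u_B1 = 0.244 / sqrt(6) = 0.099612583
u_B2 = 1.263 / sqrt(2) = 0.89307586
u_B3 = 0.391 / sqrt(3) = 0.22574396
uc = sqrt(0.30853804^2 + 0.099612583^2 + 0.89307586^2 + 0.22574396^2) = 0.97655682
U = k * uc = 2.58 * 0.97655682
U = 2.5195

2.5195


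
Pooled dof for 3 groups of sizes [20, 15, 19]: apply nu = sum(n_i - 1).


nu = sum_i (n_i - 1)
nu = ((20 - 1) + (15 - 1) + (19 - 1))
nu = 19 + 14 + 18
nu = 51

51


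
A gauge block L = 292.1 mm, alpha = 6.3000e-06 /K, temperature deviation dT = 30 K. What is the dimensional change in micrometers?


dL = L * alpha * dT
= 292.1 * 6.3000e-06 * 30
= 0.0552069 mm
dL_um = 0.0552069 * 1000 = 55.2069 um

55.2069


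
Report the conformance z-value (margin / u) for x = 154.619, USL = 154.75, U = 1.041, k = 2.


u = U / k = 1.041 / 2 = 0.5205
margin = |USL - x| = |154.75 - 154.619| = 0.131
z = margin / u = 0.131 / 0.5205
z = 0.2517

0.2517


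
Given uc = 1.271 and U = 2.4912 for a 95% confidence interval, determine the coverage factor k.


k = U / uc
k = 2.4912 / 1.271
k = 1.96

1.96


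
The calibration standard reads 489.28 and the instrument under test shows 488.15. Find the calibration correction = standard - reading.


Correction = standard - reading
= 489.28 - 488.15
= 1.1300

1.1300


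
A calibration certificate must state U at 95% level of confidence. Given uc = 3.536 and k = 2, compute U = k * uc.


U = k * uc
U = 2 * 3.536
U = 7.0720

7.0720


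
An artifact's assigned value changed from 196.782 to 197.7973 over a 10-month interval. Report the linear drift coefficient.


rate = (v2 - v1) / months
= (197.7973 - 196.782) / 10
= 1.0153 / 10
= 0.1015

0.1015


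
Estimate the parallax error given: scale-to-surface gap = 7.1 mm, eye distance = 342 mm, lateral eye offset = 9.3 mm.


error = h * offset / d
= 7.1 * 9.3 / 342
= 0.1931

0.1931


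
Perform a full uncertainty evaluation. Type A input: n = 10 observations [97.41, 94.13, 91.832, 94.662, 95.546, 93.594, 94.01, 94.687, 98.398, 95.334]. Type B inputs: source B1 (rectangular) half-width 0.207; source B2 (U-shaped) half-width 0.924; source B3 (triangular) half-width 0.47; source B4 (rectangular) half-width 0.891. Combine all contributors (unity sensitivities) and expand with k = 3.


mean = (97.41 + 94.13 + 91.832 + 94.662 + 95.546 + 93.594 + 94.01 + 94.687 + 98.398 + 95.334) / 10 = 94.9603
s = sqrt(sum((x - mean)^2)/(n-1)) = 1.8770748
u_A = s / sqrt(n) = 1.8770748 / sqrt(10) = 0.59358317
u_B1 = 0.207 / sqrt(3) = 0.11951151
u_B2 = 0.924 / sqrt(2) = 0.65336667
u_B3 = 0.47 / sqrt(6) = 0.1918767
u_B4 = 0.891 / sqrt(3) = 0.51441909
uc = sqrt(0.59358317^2 + 0.11951151^2 + 0.65336667^2 + 0.1918767^2 + 0.51441909^2) = 1.0464013
U = k * uc = 3 * 1.0464013
U = 3.1392

3.1392


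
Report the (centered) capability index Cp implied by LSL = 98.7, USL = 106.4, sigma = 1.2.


Cp = (USL - LSL) / (6 * sigma)
= (106.4 - 98.7) / (6 * 1.2)
= 7.7000 / 7.2000
= 1.0694

1.0694


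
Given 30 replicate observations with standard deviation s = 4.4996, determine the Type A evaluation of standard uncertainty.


u_A = s / sqrt(n)
u_A = 4.4996 / sqrt(30)
u_A = 4.4996 / 5.4772256
u_A = 0.8215

0.8215


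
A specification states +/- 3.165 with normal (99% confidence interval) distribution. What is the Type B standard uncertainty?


u_B = half_width / 2.576
u_B = 3.165 / 2.576
u_B = 1.2286

1.2286


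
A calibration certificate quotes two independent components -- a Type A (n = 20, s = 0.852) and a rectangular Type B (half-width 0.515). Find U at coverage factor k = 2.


u_A = s / sqrt(n) = 0.852 / sqrt(20) = 0.19051299
u_B = half_width / sqrt(3) = 0.515 / sqrt(3) = 0.29733539
uc = sqrt(u_A^2 + u_B^2) = sqrt(0.19051299^2 + 0.29733539^2) = 0.35313387
U = k * uc = 2 * 0.35313387
U = 0.7063

0.7063


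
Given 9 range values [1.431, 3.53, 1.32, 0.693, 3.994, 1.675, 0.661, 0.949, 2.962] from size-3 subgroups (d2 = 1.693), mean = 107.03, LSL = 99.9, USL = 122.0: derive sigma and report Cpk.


R_bar = (1.431 + 3.53 + 1.32 + 0.693 + 3.994 + 1.675 + 0.661 + 0.949 + 2.962) / 9 = 1.9127778
sigma = R_bar / d2 = 1.9127778 / 1.693 = 1.1298156
Cp = (USL - LSL)/(6*sigma) = (122.0 - 99.9)/(6*1.1298156) = 3.2601
Cpu = (122.0 - 107.03)/(3*1.1298156) = 4.4166
Cpl = (107.03 - 99.9)/(3*1.1298156) = 2.1036
Cpk = min(Cpu, Cpl) = 2.1036

2.1036


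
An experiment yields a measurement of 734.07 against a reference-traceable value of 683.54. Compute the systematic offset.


Systematic error = measured - true
= 734.07 - 683.54
= 50.5300

50.5300


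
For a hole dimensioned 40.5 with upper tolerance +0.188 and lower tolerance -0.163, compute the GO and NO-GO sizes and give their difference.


GO = nominal - lower_tol (smallest hole = maximum material condition)
GO = 40.5 - 0.163 = 40.337
NO-GO = nominal + upper_tol (largest hole = least material condition)
NO-GO = 40.5 + 0.188 = 40.688
spread = NO-GO - GO = 40.688 - 40.337 = 0.3510

0.3510


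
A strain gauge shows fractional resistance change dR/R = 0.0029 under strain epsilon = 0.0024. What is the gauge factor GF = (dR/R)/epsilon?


GF = (dR/R) / epsilon
= 0.0029 / 0.0024
= 1.2083

1.2083


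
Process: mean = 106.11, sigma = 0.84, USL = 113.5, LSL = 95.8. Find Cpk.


Cpu = (USL - mean) / (3*sigma) = (113.5 - 106.11) / (3*0.84) = 2.9325
Cpl = (mean - LSL) / (3*sigma) = (106.11 - 95.8) / (3*0.84) = 4.0913
Cpk = min(Cpu, Cpl) = 2.9325

2.9325


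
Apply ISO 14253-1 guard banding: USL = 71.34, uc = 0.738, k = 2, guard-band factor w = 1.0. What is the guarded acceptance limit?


U = k * uc = 2 * 0.738 = 1.476
guard band g = w * U = 1.0 * 1.476 = 1.476
AL = USL - g = 71.34 - 1.476
AL = 69.8640

69.8640


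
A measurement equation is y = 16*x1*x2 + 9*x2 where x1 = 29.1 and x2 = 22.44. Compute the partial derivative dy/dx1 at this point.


y = 16*x1*x2 + 9*x2
dy/dx1 = 16*x2
Evaluate at x2 = 22.44: c1 = 16 * 22.44
c1 = 359.0400

359.0400


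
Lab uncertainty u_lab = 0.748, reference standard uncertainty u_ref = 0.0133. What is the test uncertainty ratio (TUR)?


TUR = u_lab / u_ref
= 0.748 / 0.0133
= 56.2406

56.2406


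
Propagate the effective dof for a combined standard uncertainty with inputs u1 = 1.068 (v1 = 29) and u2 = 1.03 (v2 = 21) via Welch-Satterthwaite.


uc = sqrt(u1^2 + u2^2) = sqrt(1.068^2 + 1.03^2) = 1.4837533
v_eff = uc^4 / (u1^4/v1 + u2^4/v2)
= 1.4837533^4 / (1.068^4/29 + 1.03^4/21)
= 4.8467073 / 0.098458523
v_eff = 49.2259

49.2259


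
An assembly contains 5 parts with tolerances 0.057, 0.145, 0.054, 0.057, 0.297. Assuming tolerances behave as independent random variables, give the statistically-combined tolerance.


RSS = sqrt(0.057^2 + 0.145^2 + 0.054^2 + 0.057^2 + 0.297^2)
= sqrt(0.118648)
= 0.3445

0.3445


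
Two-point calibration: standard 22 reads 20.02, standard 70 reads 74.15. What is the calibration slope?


slope = (y2 - y1) / (x2 - x1)
= (74.15 - 20.02) / (70 - 22)
= 54.1300 / 48
= 1.1277

1.1277


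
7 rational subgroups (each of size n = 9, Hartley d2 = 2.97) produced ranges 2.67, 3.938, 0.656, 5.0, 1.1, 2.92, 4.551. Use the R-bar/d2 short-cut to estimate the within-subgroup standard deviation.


R_bar = (2.67 + 3.938 + 0.656 + 5.0 + 1.1 + 2.92 + 4.551) / 7
R_bar = 20.835 / 7 = 2.9764286
sigma_hat = R_bar / d2 = 2.9764286 / 2.97 = 1.0022

1.0022


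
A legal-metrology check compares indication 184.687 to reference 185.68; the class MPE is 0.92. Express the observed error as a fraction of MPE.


e = indication - reference = 184.687 - 185.68 = -0.9930
|e| = 0.9930
ratio = |e| / MPE = 0.9930 / 0.92
ratio = 1.0793

1.0793


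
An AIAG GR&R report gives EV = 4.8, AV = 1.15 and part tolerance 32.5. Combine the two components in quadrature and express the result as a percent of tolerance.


GRR = sqrt(EV^2 + AV^2) = sqrt(4.8^2 + 1.15^2) = 4.9358383
%GRR = GRR / tol * 100 = 4.9358383 / 32.5 * 100
%GRR = 15.1872

15.1872


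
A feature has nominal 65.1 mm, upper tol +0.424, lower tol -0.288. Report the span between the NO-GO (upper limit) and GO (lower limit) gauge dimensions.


GO = nominal - lower_tol (smallest hole = maximum material condition)
GO = 65.1 - 0.288 = 64.812
NO-GO = nominal + upper_tol (largest hole = least material condition)
NO-GO = 65.1 + 0.424 = 65.524
spread = NO-GO - GO = 65.524 - 64.812 = 0.7120

0.7120


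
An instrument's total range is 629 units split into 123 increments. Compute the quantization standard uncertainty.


resolution = range / divisions
resolution = 629 / 123 = 5.1138211
u_res = resolution / (2*sqrt(3))
u_res = 5.1138211 / 3.4641016
u_res = 1.4762

1.4762


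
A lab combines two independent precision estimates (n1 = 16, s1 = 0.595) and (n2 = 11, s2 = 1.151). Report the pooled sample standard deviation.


s_p = sqrt(((n1-1)*s1^2 + (n2-1)*s2^2) / (n1+n2-2))
numerator = (16-1)*0.595^2 + (11-1)*1.151^2 = 5.310375 + 13.24801 = 18.558385
denominator = 16 + 11 - 2 = 25
s_p^2 = 18.558385 / 25 = 0.7423354
s_p = sqrt(0.7423354) = 0.8616

0.8616


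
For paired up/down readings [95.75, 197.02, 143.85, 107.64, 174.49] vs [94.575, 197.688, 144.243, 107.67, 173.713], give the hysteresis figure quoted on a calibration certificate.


|95.75 - 94.575| = 1.1750
|197.02 - 197.688| = 0.6680
|143.85 - 144.243| = 0.3930
|107.64 - 107.67| = 0.0300
|174.49 - 173.713| = 0.7770
hysteresis = max(diffs) = 1.1750

1.1750


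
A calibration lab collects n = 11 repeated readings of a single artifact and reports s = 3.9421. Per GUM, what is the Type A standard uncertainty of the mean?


u_A = s / sqrt(n)
u_A = 3.9421 / sqrt(11)
u_A = 3.9421 / 3.3166248
u_A = 1.1886

1.1886


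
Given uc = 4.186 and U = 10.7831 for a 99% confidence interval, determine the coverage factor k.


k = U / uc
k = 10.7831 / 4.186
k = 2.576

2.576


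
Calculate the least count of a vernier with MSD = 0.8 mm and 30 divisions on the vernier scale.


LC = MSD / n_div
= 0.8 / 30
= 0.0267

0.0267


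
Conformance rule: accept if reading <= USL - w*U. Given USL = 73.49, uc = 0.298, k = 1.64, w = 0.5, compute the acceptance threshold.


U = k * uc = 1.64 * 0.298 = 0.48872
guard band g = w * U = 0.5 * 0.48872 = 0.24436
AL = USL - g = 73.49 - 0.24436
AL = 73.2456

73.2456


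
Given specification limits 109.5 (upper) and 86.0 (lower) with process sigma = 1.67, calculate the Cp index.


Cp = (USL - LSL) / (6 * sigma)
= (109.5 - 86.0) / (6 * 1.67)
= 23.5000 / 10.0200
= 2.3453

2.3453


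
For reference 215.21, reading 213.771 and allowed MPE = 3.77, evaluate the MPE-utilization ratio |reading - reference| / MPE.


e = indication - reference = 213.771 - 215.21 = -1.4390
|e| = 1.4390
ratio = |e| / MPE = 1.4390 / 3.77
ratio = 0.3817

0.3817


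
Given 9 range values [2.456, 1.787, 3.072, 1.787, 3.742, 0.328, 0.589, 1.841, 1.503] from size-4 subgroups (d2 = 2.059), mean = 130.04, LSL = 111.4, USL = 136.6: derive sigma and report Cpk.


R_bar = (2.456 + 1.787 + 3.072 + 1.787 + 3.742 + 0.328 + 0.589 + 1.841 + 1.503) / 9 = 1.9005556
sigma = R_bar / d2 = 1.9005556 / 2.059 = 0.92304789
Cp = (USL - LSL)/(6*sigma) = (136.6 - 111.4)/(6*0.92304789) = 4.5501
Cpu = (136.6 - 130.04)/(3*0.92304789) = 2.3690
Cpl = (130.04 - 111.4)/(3*0.92304789) = 6.7313
Cpk = min(Cpu, Cpl) = 2.3690

2.3690


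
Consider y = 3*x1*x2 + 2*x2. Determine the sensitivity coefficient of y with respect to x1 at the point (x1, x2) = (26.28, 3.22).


y = 3*x1*x2 + 2*x2
dy/dx1 = 3*x2
Evaluate at x2 = 3.22: c1 = 3 * 3.22
c1 = 9.6600

9.6600


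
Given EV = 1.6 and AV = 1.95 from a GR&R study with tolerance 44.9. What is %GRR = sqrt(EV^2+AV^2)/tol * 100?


GRR = sqrt(EV^2 + AV^2) = sqrt(1.6^2 + 1.95^2) = 2.5223997
%GRR = GRR / tol * 100 = 2.5223997 / 44.9 * 100
%GRR = 5.6178

5.6178


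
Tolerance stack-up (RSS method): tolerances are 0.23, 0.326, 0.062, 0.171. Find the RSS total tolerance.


RSS = sqrt(0.23^2 + 0.326^2 + 0.062^2 + 0.171^2)
= sqrt(0.192261)
= 0.4385

0.4385


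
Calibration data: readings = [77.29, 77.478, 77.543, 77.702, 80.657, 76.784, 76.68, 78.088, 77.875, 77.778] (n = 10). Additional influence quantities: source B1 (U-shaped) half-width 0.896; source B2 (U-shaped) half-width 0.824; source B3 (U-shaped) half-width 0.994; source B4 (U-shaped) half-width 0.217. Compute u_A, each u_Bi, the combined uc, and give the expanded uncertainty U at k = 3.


mean = (77.29 + 77.478 + 77.543 + 77.702 + 80.657 + 76.784 + 76.68 + 78.088 + 77.875 + 77.778) / 10 = 77.7875
s = sqrt(sum((x - mean)^2)/(n-1)) = 1.1043365
u_A = s / sqrt(n) = 1.1043365 / sqrt(10) = 0.34922186
u_B1 = 0.896 / sqrt(2) = 0.63356768
u_B2 = 0.824 / sqrt(2) = 0.58265599
u_B3 = 0.994 / sqrt(2) = 0.70286414
u_B4 = 0.217 / sqrt(2) = 0.15344217
uc = sqrt(0.34922186^2 + 0.63356768^2 + 0.58265599^2 + 0.70286414^2 + 0.15344217^2) = 1.1749104
U = k * uc = 3 * 1.1749104
U = 3.5247

3.5247


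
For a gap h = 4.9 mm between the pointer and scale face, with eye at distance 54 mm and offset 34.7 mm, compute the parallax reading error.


error = h * offset / d
= 4.9 * 34.7 / 54
= 3.1487

3.1487


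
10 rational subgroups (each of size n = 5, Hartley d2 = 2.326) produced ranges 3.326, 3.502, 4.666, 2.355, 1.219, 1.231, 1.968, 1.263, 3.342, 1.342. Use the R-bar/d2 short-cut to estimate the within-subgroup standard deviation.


R_bar = (3.326 + 3.502 + 4.666 + 2.355 + 1.219 + 1.231 + 1.968 + 1.263 + 3.342 + 1.342) / 10
R_bar = 24.214 / 10 = 2.4214
sigma_hat = R_bar / d2 = 2.4214 / 2.326 = 1.0410

1.0410


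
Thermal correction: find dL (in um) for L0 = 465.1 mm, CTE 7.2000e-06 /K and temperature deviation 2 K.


dL = L * alpha * dT
= 465.1 * 7.2000e-06 * 2
= 0.0066974 mm
dL_um = 0.0066974 * 1000 = 6.6974 um

6.6974


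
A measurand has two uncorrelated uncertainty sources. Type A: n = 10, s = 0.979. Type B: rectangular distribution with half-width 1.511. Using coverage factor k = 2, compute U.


u_A = s / sqrt(n) = 0.979 / sqrt(10) = 0.30958698
u_B = half_width / sqrt(3) = 1.511 / sqrt(3) = 0.87237626
uc = sqrt(u_A^2 + u_B^2) = sqrt(0.30958698^2 + 0.87237626^2) = 0.92568053
U = k * uc = 2 * 0.92568053
U = 1.8514

1.8514


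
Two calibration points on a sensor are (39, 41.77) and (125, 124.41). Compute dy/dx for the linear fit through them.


slope = (y2 - y1) / (x2 - x1)
= (124.41 - 41.77) / (125 - 39)
= 82.6400 / 86
= 0.9609

0.9609


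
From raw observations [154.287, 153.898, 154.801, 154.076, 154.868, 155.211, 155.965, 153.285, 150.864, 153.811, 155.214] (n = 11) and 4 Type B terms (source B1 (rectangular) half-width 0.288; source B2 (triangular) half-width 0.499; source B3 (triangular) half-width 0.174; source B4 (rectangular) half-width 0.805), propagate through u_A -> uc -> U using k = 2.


mean = (154.287 + 153.898 + 154.801 + 154.076 + 154.868 + 155.211 + 155.965 + 153.285 + 150.864 + 153.811 + 155.214) / 11 = 154.2072727
s = sqrt(sum((x - mean)^2)/(n-1)) = 1.3492211
u_A = s / sqrt(n) = 1.3492211 / sqrt(11) = 0.40680547
u_B1 = 0.288 / sqrt(3) = 0.16627688
u_B2 = 0.499 / sqrt(6) = 0.2037159
u_B3 = 0.174 / sqrt(6) = 0.071035203
u_B4 = 0.805 / sqrt(3) = 0.46476697
uc = sqrt(0.40680547^2 + 0.16627688^2 + 0.2037159^2 + 0.071035203^2 + 0.46476697^2) = 0.67505051
U = k * uc = 2 * 0.67505051
U = 1.3501

1.3501


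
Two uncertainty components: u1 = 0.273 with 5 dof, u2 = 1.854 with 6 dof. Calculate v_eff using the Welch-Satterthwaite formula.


uc = sqrt(u1^2 + u2^2) = sqrt(0.273^2 + 1.854^2) = 1.8739917
v_eff = uc^4 / (u1^4/v1 + u2^4/v2)
= 1.8739917^4 / (0.273^4/5 + 1.854^4/6)
= 12.333055 / 1.9703011
v_eff = 6.2595

6.2595


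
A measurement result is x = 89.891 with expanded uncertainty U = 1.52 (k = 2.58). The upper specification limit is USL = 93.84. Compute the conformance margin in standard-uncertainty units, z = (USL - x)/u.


u = U / k = 1.52 / 2.58 = 0.58914729
margin = |USL - x| = |93.84 - 89.891| = 3.949
z = margin / u = 3.949 / 0.58914729
z = 6.7029

6.7029


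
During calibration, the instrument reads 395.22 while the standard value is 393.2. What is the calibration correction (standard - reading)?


Correction = standard - reading
= 393.2 - 395.22
= -2.0200

-2.0200


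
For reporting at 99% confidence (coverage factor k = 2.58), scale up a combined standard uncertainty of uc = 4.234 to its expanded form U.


U = k * uc
U = 2.58 * 4.234
U = 10.9237

10.9237


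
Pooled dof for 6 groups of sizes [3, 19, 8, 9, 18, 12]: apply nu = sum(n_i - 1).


nu = sum_i (n_i - 1)
nu = ((3 - 1) + (19 - 1) + (8 - 1) + (9 - 1) + (18 - 1) + (12 - 1))
nu = 2 + 18 + 7 + 8 + 17 + 11
nu = 63

63


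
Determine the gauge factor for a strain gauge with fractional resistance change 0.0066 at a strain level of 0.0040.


GF = (dR/R) / epsilon
= 0.0066 / 0.0040
= 1.6500

1.6500


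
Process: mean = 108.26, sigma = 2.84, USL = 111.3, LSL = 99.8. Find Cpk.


Cpu = (USL - mean) / (3*sigma) = (111.3 - 108.26) / (3*2.84) = 0.3568
Cpl = (mean - LSL) / (3*sigma) = (108.26 - 99.8) / (3*2.84) = 0.9930
Cpk = min(Cpu, Cpl) = 0.3568

0.3568


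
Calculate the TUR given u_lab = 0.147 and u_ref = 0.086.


TUR = u_lab / u_ref
= 0.147 / 0.086
= 1.7093

1.7093


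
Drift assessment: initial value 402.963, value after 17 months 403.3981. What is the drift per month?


rate = (v2 - v1) / months
= (403.3981 - 402.963) / 17
= 0.4351 / 17
= 0.0256

0.0256


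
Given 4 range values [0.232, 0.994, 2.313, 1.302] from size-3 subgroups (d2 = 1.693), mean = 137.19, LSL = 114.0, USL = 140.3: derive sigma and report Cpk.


R_bar = (0.232 + 0.994 + 2.313 + 1.302) / 4 = 1.21025
sigma = R_bar / d2 = 1.21025 / 1.693 = 0.71485529
Cp = (USL - LSL)/(6*sigma) = (140.3 - 114.0)/(6*0.71485529) = 6.1318
Cpu = (140.3 - 137.19)/(3*0.71485529) = 1.4502
Cpl = (137.19 - 114.0)/(3*0.71485529) = 10.8134
Cpk = min(Cpu, Cpl) = 1.4502

1.4502


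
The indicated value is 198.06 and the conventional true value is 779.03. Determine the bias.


Systematic error = measured - true
= 198.06 - 779.03
= -580.9700

-580.9700


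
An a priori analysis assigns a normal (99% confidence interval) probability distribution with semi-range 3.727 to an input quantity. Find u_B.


u_B = half_width / 2.576
u_B = 3.727 / 2.576
u_B = 1.4468

1.4468


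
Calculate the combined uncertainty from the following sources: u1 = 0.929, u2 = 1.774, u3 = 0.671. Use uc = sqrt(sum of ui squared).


uc = sqrt(0.929^2 + 1.774^2 + 0.671^2)
uc = sqrt(4.460358)
uc = 2.1120

2.1120


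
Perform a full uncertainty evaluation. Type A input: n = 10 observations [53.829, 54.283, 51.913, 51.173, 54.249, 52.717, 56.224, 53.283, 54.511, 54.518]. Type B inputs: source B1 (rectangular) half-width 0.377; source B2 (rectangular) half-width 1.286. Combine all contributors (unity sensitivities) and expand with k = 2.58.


mean = (53.829 + 54.283 + 51.913 + 51.173 + 54.249 + 52.717 + 56.224 + 53.283 + 54.511 + 54.518) / 10 = 53.67
s = sqrt(sum((x - mean)^2)/(n-1)) = 1.4554735
u_A = s / sqrt(n) = 1.4554735 / sqrt(10) = 0.46026113
u_B1 = 0.377 / sqrt(3) = 0.21766105
u_B2 = 1.286 / sqrt(3) = 0.74247245
uc = sqrt(0.46026113^2 + 0.21766105^2 + 0.74247245^2) = 0.90026773
U = k * uc = 2.58 * 0.90026773
U = 2.3227

2.3227


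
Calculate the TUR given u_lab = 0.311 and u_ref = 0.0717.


TUR = u_lab / u_ref
= 0.311 / 0.0717
= 4.3375

4.3375


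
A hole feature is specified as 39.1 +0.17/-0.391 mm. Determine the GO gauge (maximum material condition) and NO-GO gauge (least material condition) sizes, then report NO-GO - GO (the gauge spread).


GO = nominal - lower_tol (smallest hole = maximum material condition)
GO = 39.1 - 0.391 = 38.709
NO-GO = nominal + upper_tol (largest hole = least material condition)
NO-GO = 39.1 + 0.17 = 39.27
spread = NO-GO - GO = 39.27 - 38.709 = 0.5610

0.5610


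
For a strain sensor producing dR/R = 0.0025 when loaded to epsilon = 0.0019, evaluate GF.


GF = (dR/R) / epsilon
= 0.0025 / 0.0019
= 1.3158

1.3158


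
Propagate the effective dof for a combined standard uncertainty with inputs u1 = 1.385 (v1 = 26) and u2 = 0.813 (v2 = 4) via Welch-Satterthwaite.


uc = sqrt(u1^2 + u2^2) = sqrt(1.385^2 + 0.813^2) = 1.6059869
v_eff = uc^4 / (u1^4/v1 + u2^4/v2)
= 1.6059869^4 / (1.385^4/26 + 0.813^4/4)
= 6.6522413 / 0.25074259
v_eff = 26.5302

26.5302


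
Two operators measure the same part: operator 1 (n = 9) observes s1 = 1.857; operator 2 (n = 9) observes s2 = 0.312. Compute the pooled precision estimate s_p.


s_p = sqrt(((n1-1)*s1^2 + (n2-1)*s2^2) / (n1+n2-2))
numerator = (9-1)*1.857^2 + (9-1)*0.312^2 = 27.587592 + 0.778752 = 28.366344
denominator = 9 + 9 - 2 = 16
s_p^2 = 28.366344 / 16 = 1.7728965
s_p = sqrt(1.7728965) = 1.3315

1.3315


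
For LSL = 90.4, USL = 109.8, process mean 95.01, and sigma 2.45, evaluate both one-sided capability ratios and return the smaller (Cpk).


Cpu = (USL - mean) / (3*sigma) = (109.8 - 95.01) / (3*2.45) = 2.0122
Cpl = (mean - LSL) / (3*sigma) = (95.01 - 90.4) / (3*2.45) = 0.6272
Cpk = min(Cpu, Cpl) = 0.6272

0.6272


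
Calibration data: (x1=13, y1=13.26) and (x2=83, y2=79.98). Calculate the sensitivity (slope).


slope = (y2 - y1) / (x2 - x1)
= (79.98 - 13.26) / (83 - 13)
= 66.7200 / 70
= 0.9531

0.9531


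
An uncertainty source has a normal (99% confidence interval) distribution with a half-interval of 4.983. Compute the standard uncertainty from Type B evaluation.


u_B = half_width / 2.576
u_B = 4.983 / 2.576
u_B = 1.9344

1.9344


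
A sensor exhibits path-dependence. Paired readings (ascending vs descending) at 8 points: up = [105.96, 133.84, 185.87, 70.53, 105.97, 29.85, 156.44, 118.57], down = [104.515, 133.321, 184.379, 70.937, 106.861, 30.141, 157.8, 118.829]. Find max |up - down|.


|105.96 - 104.515| = 1.4450
|133.84 - 133.321| = 0.5190
|185.87 - 184.379| = 1.4910
|70.53 - 70.937| = 0.4070
|105.97 - 106.861| = 0.8910
|29.85 - 30.141| = 0.2910
|156.44 - 157.8| = 1.3600
|118.57 - 118.829| = 0.2590
hysteresis = max(diffs) = 1.4910

1.4910


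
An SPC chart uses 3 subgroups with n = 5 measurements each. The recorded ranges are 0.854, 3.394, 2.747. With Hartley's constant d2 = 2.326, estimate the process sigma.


R_bar = (0.854 + 3.394 + 2.747) / 3
R_bar = 6.995 / 3 = 2.3316667
sigma_hat = R_bar / d2 = 2.3316667 / 2.326 = 1.0024

1.0024


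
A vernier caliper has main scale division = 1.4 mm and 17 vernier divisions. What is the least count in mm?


LC = MSD / n_div
= 1.4 / 17
= 0.0824

0.0824


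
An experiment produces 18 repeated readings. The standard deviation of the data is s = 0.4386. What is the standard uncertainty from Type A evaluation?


u_A = s / sqrt(n)
u_A = 0.4386 / sqrt(18)
u_A = 0.4386 / 4.2426407
u_A = 0.1034

0.1034


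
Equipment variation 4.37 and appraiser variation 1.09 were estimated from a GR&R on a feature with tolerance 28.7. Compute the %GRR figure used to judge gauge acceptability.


GRR = sqrt(EV^2 + AV^2) = sqrt(4.37^2 + 1.09^2) = 4.5038872
%GRR = GRR / tol * 100 = 4.5038872 / 28.7 * 100
%GRR = 15.6930

15.6930


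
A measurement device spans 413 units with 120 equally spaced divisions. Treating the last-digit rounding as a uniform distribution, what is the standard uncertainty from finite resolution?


resolution = range / divisions
resolution = 413 / 120 = 3.4416667
u_res = resolution / (2*sqrt(3))
u_res = 3.4416667 / 3.4641016
u_res = 0.9935

0.9935


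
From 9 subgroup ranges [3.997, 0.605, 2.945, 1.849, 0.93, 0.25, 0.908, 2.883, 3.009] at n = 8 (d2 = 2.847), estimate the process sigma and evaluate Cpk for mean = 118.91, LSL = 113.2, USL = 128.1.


R_bar = (3.997 + 0.605 + 2.945 + 1.849 + 0.93 + 0.25 + 0.908 + 2.883 + 3.009) / 9 = 1.9306667
sigma = R_bar / d2 = 1.9306667 / 2.847 = 0.67814074
Cp = (USL - LSL)/(6*sigma) = (128.1 - 113.2)/(6*0.67814074) = 3.6620
Cpu = (128.1 - 118.91)/(3*0.67814074) = 4.5173
Cpl = (118.91 - 113.2)/(3*0.67814074) = 2.8067
Cpk = min(Cpu, Cpl) = 2.8067

2.8067


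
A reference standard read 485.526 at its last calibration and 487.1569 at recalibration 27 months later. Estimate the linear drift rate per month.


rate = (v2 - v1) / months
= (487.1569 - 485.526) / 27
= 1.6309 / 27
= 0.0604

0.0604


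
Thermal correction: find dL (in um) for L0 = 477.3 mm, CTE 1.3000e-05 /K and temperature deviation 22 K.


dL = L * alpha * dT
= 477.3 * 1.3000e-05 * 22
= 0.1365078 mm
dL_um = 0.1365078 * 1000 = 136.5078 um

136.5078


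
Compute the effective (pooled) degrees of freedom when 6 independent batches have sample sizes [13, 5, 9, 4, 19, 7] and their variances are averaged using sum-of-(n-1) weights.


nu = sum_i (n_i - 1)
nu = ((13 - 1) + (5 - 1) + (9 - 1) + (4 - 1) + (19 - 1) + (7 - 1))
nu = 12 + 4 + 8 + 3 + 18 + 6
nu = 51

51


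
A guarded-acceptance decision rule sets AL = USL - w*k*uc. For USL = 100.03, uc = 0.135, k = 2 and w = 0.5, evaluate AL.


U = k * uc = 2 * 0.135 = 0.27
guard band g = w * U = 0.5 * 0.27 = 0.135
AL = USL - g = 100.03 - 0.135
AL = 99.8950

99.8950


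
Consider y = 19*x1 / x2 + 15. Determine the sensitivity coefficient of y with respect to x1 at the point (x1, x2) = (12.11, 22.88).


y = 19*x1 / x2 + 15
dy/dx1 = 19/x2
Evaluate at x2 = 22.88: c1 = 19 / 22.88
c1 = 0.8304

0.8304


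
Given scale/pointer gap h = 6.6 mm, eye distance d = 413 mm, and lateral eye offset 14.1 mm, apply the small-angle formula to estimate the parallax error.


error = h * offset / d
= 6.6 * 14.1 / 413
= 0.2253

0.2253


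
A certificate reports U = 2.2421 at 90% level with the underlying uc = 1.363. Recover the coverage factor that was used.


k = U / uc
k = 2.2421 / 1.363
k = 1.645

1.645


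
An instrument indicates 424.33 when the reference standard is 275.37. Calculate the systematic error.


Systematic error = measured - true
= 424.33 - 275.37
= 148.9600

148.9600


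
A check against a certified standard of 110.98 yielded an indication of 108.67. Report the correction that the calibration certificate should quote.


Correction = standard - reading
= 110.98 - 108.67
= 2.3100

2.3100


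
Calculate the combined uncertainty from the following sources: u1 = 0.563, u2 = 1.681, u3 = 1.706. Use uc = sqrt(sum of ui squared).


uc = sqrt(0.563^2 + 1.681^2 + 1.706^2)
uc = sqrt(6.053166)
uc = 2.4603

2.4603


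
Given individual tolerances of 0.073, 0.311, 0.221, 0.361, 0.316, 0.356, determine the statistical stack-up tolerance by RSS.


RSS = sqrt(0.073^2 + 0.311^2 + 0.221^2 + 0.361^2 + 0.316^2 + 0.356^2)
= sqrt(0.507804)
= 0.7126

0.7126


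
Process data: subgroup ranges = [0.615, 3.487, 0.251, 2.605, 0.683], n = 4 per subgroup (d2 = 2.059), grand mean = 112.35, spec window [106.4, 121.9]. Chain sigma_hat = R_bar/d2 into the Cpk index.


R_bar = (0.615 + 3.487 + 0.251 + 2.605 + 0.683) / 5 = 1.5282
sigma = R_bar / d2 = 1.5282 / 2.059 = 0.74220495
Cp = (USL - LSL)/(6*sigma) = (121.9 - 106.4)/(6*0.74220495) = 3.4806
Cpu = (121.9 - 112.35)/(3*0.74220495) = 4.2890
Cpl = (112.35 - 106.4)/(3*0.74220495) = 2.6722
Cpk = min(Cpu, Cpl) = 2.6722

2.6722


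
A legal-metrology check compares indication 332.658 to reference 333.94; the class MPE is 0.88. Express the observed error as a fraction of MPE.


e = indication - reference = 332.658 - 333.94 = -1.2820
|e| = 1.2820
ratio = |e| / MPE = 1.2820 / 0.88
ratio = 1.4568

1.4568


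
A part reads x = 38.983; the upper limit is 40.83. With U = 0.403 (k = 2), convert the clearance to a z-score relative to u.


u = U / k = 0.403 / 2 = 0.2015
margin = |USL - x| = |40.83 - 38.983| = 1.847
z = margin / u = 1.847 / 0.2015
z = 9.1663

9.1663


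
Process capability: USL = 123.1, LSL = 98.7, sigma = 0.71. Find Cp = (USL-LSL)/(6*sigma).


Cp = (USL - LSL) / (6 * sigma)
= (123.1 - 98.7) / (6 * 0.71)
= 24.4000 / 4.2600
= 5.7277

5.7277


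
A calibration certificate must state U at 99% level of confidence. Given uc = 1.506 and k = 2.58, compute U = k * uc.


U = k * uc
U = 2.58 * 1.506
U = 3.8855

3.8855


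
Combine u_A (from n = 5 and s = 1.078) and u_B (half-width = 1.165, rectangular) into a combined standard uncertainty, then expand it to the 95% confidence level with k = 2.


u_A = s / sqrt(n) = 1.078 / sqrt(5) = 0.48209626
u_B = half_width / sqrt(3) = 1.165 / sqrt(3) = 0.67261306
uc = sqrt(u_A^2 + u_B^2) = sqrt(0.48209626^2 + 0.67261306^2) = 0.82754162
U = k * uc = 2 * 0.82754162
U = 1.6551

1.6551


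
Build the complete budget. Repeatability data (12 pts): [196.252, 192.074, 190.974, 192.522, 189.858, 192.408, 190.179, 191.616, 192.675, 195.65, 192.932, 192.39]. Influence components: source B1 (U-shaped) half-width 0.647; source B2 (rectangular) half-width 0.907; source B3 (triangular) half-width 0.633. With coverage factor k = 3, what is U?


mean = (196.252 + 192.074 + 190.974 + 192.522 + 189.858 + 192.408 + 190.179 + 191.616 + 192.675 + 195.65 + 192.932 + 192.39) / 12 = 192.4608333
s = sqrt(sum((x - mean)^2)/(n-1)) = 1.9040317
u_A = s / sqrt(n) = 1.9040317 / sqrt(12) = 0.54964661
u_B1 = 0.647 / sqrt(2) = 0.45749809
u_B2 = 0.907 / sqrt(3) = 0.52365669
u_B3 = 0.633 / sqrt(6) = 0.25842117
uc = sqrt(0.54964661^2 + 0.45749809^2 + 0.52365669^2 + 0.25842117^2) = 0.92326255
U = k * uc = 3 * 0.92326255
U = 2.7698

2.7698


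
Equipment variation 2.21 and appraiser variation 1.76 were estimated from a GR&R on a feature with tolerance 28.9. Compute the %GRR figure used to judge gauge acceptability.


GRR = sqrt(EV^2 + AV^2) = sqrt(2.21^2 + 1.76^2) = 2.8251903
%GRR = GRR / tol * 100 = 2.8251903 / 28.9 * 100
%GRR = 9.7757

9.7757


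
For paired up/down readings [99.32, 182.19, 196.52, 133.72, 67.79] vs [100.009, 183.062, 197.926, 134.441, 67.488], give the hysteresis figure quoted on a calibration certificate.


|99.32 - 100.009| = 0.6890
|182.19 - 183.062| = 0.8720
|196.52 - 197.926| = 1.4060
|133.72 - 134.441| = 0.7210
|67.79 - 67.488| = 0.3020
hysteresis = max(diffs) = 1.4060

1.4060


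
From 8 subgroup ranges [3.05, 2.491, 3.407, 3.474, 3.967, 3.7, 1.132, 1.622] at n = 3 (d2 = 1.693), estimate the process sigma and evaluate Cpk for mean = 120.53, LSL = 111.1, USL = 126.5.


R_bar = (3.05 + 2.491 + 3.407 + 3.474 + 3.967 + 3.7 + 1.132 + 1.622) / 8 = 2.855375
sigma = R_bar / d2 = 2.855375 / 1.693 = 1.6865771
Cp = (USL - LSL)/(6*sigma) = (126.5 - 111.1)/(6*1.6865771) = 1.5218
Cpu = (126.5 - 120.53)/(3*1.6865771) = 1.1799
Cpl = (120.53 - 111.1)/(3*1.6865771) = 1.8637
Cpk = min(Cpu, Cpl) = 1.1799

1.1799


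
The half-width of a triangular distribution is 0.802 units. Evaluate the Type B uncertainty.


u_B = half_width / sqrt(6)
u_B = 0.802 / 2.4494897
u_B = 0.3274

0.3274


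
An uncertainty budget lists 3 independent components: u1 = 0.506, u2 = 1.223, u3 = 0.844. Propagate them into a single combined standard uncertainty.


uc = sqrt(0.506^2 + 1.223^2 + 0.844^2)
uc = sqrt(2.464101)
uc = 1.5697

1.5697


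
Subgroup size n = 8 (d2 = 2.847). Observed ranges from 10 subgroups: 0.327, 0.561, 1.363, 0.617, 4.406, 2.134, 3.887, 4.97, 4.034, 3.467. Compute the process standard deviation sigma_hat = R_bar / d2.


R_bar = (0.327 + 0.561 + 1.363 + 0.617 + 4.406 + 2.134 + 3.887 + 4.97 + 4.034 + 3.467) / 10
R_bar = 25.766 / 10 = 2.5766
sigma_hat = R_bar / d2 = 2.5766 / 2.847 = 0.9050

0.9050


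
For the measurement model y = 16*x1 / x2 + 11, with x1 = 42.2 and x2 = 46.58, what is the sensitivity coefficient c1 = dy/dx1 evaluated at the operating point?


y = 16*x1 / x2 + 11
dy/dx1 = 16/x2
Evaluate at x2 = 46.58: c1 = 16 / 46.58
c1 = 0.3435

0.3435


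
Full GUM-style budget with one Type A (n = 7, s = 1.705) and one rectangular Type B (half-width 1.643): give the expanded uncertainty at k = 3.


u_A = s / sqrt(n) = 1.705 / sqrt(7) = 0.64442943
u_B = half_width / sqrt(3) = 1.643 / sqrt(3) = 0.94858649
uc = sqrt(u_A^2 + u_B^2) = sqrt(0.64442943^2 + 0.94858649^2) = 1.1467805
U = k * uc = 3 * 1.1467805
U = 3.4403

3.4403


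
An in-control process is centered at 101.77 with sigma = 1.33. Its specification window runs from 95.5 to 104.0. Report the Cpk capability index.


Cpu = (USL - mean) / (3*sigma) = (104.0 - 101.77) / (3*1.33) = 0.5589
Cpl = (mean - LSL) / (3*sigma) = (101.77 - 95.5) / (3*1.33) = 1.5714
Cpk = min(Cpu, Cpl) = 0.5589

0.5589


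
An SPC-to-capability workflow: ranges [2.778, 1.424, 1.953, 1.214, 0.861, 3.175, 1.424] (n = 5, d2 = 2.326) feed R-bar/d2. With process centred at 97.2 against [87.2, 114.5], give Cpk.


R_bar = (2.778 + 1.424 + 1.953 + 1.214 + 0.861 + 3.175 + 1.424) / 7 = 1.8327143
sigma = R_bar / d2 = 1.8327143 / 2.326 = 0.78792532
Cp = (USL - LSL)/(6*sigma) = (114.5 - 87.2)/(6*0.78792532) = 5.7747
Cpu = (114.5 - 97.2)/(3*0.78792532) = 7.3188
Cpl = (97.2 - 87.2)/(3*0.78792532) = 4.2305
Cpk = min(Cpu, Cpl) = 4.2305

4.2305


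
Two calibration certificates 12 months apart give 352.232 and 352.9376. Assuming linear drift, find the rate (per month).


rate = (v2 - v1) / months
= (352.9376 - 352.232) / 12
= 0.7056 / 12
= 0.0588

0.0588


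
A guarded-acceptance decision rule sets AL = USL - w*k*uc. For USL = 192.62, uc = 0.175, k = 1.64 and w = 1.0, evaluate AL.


U = k * uc = 1.64 * 0.175 = 0.287
guard band g = w * U = 1.0 * 0.287 = 0.287
AL = USL - g = 192.62 - 0.287
AL = 192.3330

192.3330


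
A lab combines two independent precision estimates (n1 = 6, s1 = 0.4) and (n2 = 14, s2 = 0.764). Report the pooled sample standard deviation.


s_p = sqrt(((n1-1)*s1^2 + (n2-1)*s2^2) / (n1+n2-2))
numerator = (6-1)*0.4^2 + (14-1)*0.764^2 = 0.8 + 7.588048 = 8.388048
denominator = 6 + 14 - 2 = 18
s_p^2 = 8.388048 / 18 = 0.46600267
s_p = sqrt(0.46600267) = 0.6826

0.6826


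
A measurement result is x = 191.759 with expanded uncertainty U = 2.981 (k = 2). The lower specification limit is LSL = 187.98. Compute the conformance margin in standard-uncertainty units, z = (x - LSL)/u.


u = U / k = 2.981 / 2 = 1.4905
margin = |LSL - x| = |187.98 - 191.759| = 3.779
z = margin / u = 3.779 / 1.4905
z = 2.5354

2.5354


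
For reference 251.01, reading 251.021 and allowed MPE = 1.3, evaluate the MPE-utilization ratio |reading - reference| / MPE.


e = indication - reference = 251.021 - 251.01 = 0.0110
|e| = 0.0110
ratio = |e| / MPE = 0.0110 / 1.3
ratio = 0.0085

0.0085


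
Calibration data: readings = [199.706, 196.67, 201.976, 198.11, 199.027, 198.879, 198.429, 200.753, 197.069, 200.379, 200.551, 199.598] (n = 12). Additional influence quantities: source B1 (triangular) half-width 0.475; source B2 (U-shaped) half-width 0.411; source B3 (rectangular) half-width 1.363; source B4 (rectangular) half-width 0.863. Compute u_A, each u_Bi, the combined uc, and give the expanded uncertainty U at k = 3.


mean = (199.706 + 196.67 + 201.976 + 198.11 + 199.027 + 198.879 + 198.429 + 200.753 + 197.069 + 200.379 + 200.551 + 199.598) / 12 = 199.26225
s = sqrt(sum((x - mean)^2)/(n-1)) = 1.5538439
u_A = s / sqrt(n) = 1.5538439 / sqrt(12) = 0.4485561
u_B1 = 0.475 / sqrt(6) = 0.19391794
u_B2 = 0.411 / sqrt(2) = 0.29062089
u_B3 = 1.363 / sqrt(3) = 0.78692842
u_B4 = 0.863 / sqrt(3) = 0.49825328
uc = sqrt(0.4485561^2 + 0.19391794^2 + 0.29062089^2 + 0.78692842^2 + 0.49825328^2) = 1.0912286
U = k * uc = 3 * 1.0912286
U = 3.2737

3.2737


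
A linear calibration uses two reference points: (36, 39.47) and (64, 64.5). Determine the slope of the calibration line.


slope = (y2 - y1) / (x2 - x1)
= (64.5 - 39.47) / (64 - 36)
= 25.0300 / 28
= 0.8939

0.8939


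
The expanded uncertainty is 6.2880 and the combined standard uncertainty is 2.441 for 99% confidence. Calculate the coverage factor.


k = U / uc
k = 6.2880 / 2.441
k = 2.576

2.576


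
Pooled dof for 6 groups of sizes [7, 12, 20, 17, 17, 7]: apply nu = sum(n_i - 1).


nu = sum_i (n_i - 1)
nu = ((7 - 1) + (12 - 1) + (20 - 1) + (17 - 1) + (17 - 1) + (7 - 1))
nu = 6 + 11 + 19 + 16 + 16 + 6
nu = 74

74


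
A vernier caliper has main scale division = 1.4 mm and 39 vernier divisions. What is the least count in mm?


LC = MSD / n_div
= 1.4 / 39
= 0.0359

0.0359


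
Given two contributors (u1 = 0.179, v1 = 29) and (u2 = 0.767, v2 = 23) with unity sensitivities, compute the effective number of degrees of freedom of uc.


uc = sqrt(u1^2 + u2^2) = sqrt(0.179^2 + 0.767^2) = 0.78761031
v_eff = uc^4 / (u1^4/v1 + u2^4/v2)
= 0.78761031^4 / (0.179^4/29 + 0.767^4/23)
= 0.38480931 / 0.015082529
v_eff = 25.5136

25.5136
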